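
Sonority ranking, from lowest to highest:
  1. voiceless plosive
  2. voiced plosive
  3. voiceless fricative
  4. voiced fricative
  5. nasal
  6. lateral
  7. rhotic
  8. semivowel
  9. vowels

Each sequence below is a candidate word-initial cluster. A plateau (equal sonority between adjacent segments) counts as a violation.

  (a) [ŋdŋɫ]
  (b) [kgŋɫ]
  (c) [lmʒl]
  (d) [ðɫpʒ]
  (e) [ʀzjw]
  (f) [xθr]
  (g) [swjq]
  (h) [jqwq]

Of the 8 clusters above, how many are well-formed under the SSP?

(a) 5-2-5-6 → violates
(b) 1-2-5-6 → obeys
(c) 6-5-4-6 → violates
(d) 4-6-1-4 → violates
(e) 7-4-8-8 → violates
(f) 3-3-7 → violates
(g) 3-8-8-1 → violates
(h) 8-1-8-1 → violates

1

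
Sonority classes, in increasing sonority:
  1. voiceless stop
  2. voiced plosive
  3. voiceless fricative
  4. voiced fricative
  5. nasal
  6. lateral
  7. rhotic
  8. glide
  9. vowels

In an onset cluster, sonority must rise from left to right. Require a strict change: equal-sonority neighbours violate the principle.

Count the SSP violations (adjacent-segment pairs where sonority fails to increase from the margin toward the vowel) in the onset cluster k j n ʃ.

2

/k/: voiceless stop = 1.
/j/: glide = 8.
/n/: nasal = 5.
/ʃ/: voiceless fricative = 3.
/k/→/j/: 1→8 (rises) — ok.
/j/→/n/: 8→5 (does not rise) — violation.
/n/→/ʃ/: 5→3 (does not rise) — violation.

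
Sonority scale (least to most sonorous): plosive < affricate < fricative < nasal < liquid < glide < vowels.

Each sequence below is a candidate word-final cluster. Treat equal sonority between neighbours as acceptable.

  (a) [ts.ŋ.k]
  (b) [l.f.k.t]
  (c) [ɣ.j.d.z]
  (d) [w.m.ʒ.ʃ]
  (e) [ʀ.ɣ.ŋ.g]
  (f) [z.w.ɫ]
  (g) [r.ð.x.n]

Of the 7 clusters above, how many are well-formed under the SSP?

(a) sonority 2-4-1: ill-formed.
(b) sonority 5-3-1-1: well-formed.
(c) sonority 3-6-1-3: ill-formed.
(d) sonority 6-4-3-3: well-formed.
(e) sonority 5-3-4-1: ill-formed.
(f) sonority 3-6-5: ill-formed.
(g) sonority 5-3-3-4: ill-formed.

2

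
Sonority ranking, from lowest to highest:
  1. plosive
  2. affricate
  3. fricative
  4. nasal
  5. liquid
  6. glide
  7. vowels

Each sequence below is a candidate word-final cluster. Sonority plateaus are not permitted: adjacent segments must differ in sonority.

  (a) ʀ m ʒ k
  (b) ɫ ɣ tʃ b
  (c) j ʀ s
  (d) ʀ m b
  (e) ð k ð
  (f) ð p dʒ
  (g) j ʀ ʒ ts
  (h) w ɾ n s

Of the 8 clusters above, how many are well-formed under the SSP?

6

(a) sonority 5-4-3-1: well-formed.
(b) sonority 5-3-2-1: well-formed.
(c) sonority 6-5-3: well-formed.
(d) sonority 5-4-1: well-formed.
(e) sonority 3-1-3: ill-formed.
(f) sonority 3-1-2: ill-formed.
(g) sonority 6-5-3-2: well-formed.
(h) sonority 6-5-4-3: well-formed.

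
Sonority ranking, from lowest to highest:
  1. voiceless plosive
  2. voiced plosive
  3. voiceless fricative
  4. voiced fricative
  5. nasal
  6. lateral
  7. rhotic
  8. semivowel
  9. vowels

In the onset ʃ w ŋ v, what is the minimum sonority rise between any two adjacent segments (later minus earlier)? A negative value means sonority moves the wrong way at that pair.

/ʃ/ is a voiceless fricative (sonority 3).
/w/ is a semivowel (sonority 8).
/ŋ/ is a nasal (sonority 5).
/v/ is a voiced fricative (sonority 4).
/ʃ/→/w/: change +5.
/w/→/ŋ/: change -3.
/ŋ/→/v/: change -1.
Minimum = -3.

-3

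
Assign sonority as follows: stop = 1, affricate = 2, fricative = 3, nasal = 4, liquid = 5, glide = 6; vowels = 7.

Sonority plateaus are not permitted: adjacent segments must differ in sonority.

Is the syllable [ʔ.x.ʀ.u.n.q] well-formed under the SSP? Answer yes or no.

Onset: /ʔ/ is a stop (sonority 1), /x/ is a fricative (sonority 3), /ʀ/ is a liquid (sonority 5); then the nucleus /u/ (sonority 7).
Onset profile 1-3-5-7 — rises to the nucleus.
Coda: /n/ is a nasal (sonority 4), /q/ is a stop (sonority 1).
Coda profile 7-4-1 — falls from the nucleus.

yes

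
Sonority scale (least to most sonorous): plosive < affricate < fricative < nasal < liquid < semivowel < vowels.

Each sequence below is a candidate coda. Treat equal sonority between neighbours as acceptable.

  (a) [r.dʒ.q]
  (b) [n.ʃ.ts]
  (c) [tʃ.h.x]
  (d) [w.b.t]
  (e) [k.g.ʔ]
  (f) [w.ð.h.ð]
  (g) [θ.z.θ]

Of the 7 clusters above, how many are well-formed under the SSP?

(a) [r.dʒ.q]: profile 5-2-1 — obeys.
(b) [n.ʃ.ts]: profile 4-3-2 — obeys.
(c) [tʃ.h.x]: profile 2-3-3 — violates.
(d) [w.b.t]: profile 6-1-1 — obeys.
(e) [k.g.ʔ]: profile 1-1-1 — obeys.
(f) [w.ð.h.ð]: profile 6-3-3-3 — obeys.
(g) [θ.z.θ]: profile 3-3-3 — obeys.

6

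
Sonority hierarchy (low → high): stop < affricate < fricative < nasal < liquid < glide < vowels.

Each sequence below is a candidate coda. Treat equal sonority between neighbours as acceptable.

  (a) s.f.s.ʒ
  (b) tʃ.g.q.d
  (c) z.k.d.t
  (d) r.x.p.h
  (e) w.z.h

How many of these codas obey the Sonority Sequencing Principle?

(a) s.f.s.ʒ: profile 3-3-3-3 — obeys.
(b) tʃ.g.q.d: profile 2-1-1-1 — obeys.
(c) z.k.d.t: profile 3-1-1-1 — obeys.
(d) r.x.p.h: profile 5-3-1-3 — violates.
(e) w.z.h: profile 6-3-3 — obeys.

4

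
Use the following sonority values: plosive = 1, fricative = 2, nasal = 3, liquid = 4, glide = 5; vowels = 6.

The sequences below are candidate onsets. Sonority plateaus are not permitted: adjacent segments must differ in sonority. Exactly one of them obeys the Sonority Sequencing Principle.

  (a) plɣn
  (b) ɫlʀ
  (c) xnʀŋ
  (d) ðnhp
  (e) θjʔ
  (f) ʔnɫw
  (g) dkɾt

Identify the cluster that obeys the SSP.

f

(a) 1-4-2-3 → violates
(b) 4-4-4 → violates
(c) 2-3-4-3 → violates
(d) 2-3-2-1 → violates
(e) 2-5-1 → violates
(f) 1-3-4-5 → obeys
(g) 1-1-4-1 → violates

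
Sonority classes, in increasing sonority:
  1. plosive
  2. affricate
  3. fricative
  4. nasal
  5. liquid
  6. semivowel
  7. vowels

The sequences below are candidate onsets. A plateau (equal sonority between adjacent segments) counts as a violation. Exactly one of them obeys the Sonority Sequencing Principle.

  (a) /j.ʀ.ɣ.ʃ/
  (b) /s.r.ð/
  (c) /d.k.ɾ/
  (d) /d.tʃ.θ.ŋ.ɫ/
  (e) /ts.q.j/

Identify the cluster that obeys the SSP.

d

(a) sonority 6-5-3-3: ill-formed.
(b) sonority 3-5-3: ill-formed.
(c) sonority 1-1-5: ill-formed.
(d) sonority 1-2-3-4-5: well-formed.
(e) sonority 2-1-6: ill-formed.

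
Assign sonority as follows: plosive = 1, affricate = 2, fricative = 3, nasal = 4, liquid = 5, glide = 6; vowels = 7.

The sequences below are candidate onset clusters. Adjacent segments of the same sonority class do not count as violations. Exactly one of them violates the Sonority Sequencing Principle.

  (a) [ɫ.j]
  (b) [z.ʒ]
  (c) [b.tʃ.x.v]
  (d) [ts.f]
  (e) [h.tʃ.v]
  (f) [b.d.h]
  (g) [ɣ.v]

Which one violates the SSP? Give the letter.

(a) [ɫ.j]: profile 5-6 — obeys.
(b) [z.ʒ]: profile 3-3 — obeys.
(c) [b.tʃ.x.v]: profile 1-2-3-3 — obeys.
(d) [ts.f]: profile 2-3 — obeys.
(e) [h.tʃ.v]: profile 3-2-3 — violates.
(f) [b.d.h]: profile 1-1-3 — obeys.
(g) [ɣ.v]: profile 3-3 — obeys.

e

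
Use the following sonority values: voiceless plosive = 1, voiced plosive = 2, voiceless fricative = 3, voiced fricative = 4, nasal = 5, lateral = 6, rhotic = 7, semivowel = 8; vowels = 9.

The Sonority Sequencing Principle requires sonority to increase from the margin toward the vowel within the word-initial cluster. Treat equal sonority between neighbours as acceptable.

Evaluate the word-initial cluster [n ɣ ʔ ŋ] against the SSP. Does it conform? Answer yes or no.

/n/ is a nasal (sonority 5).
/ɣ/ is a voiced fricative (sonority 4).
/ʔ/ is a voiceless plosive (sonority 1).
/ŋ/ is a nasal (sonority 5).
The profile is 5-4-1-5. Between /n/ (5) and /ɣ/ (4) sonority does not rise, so the cluster violates the SSP.

no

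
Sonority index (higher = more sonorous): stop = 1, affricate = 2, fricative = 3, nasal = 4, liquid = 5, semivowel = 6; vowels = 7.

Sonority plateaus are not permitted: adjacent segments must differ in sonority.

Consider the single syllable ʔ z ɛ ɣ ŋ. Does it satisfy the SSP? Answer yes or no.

Onset: /ʔ/ is a stop (sonority 1), /z/ is a fricative (sonority 3); then the nucleus /ɛ/ (sonority 7).
Onset profile 1-3-7 — rises to the nucleus.
Coda: /ɣ/ is a fricative (sonority 3), /ŋ/ is a nasal (sonority 4).
Coda profile 7-3-4 — does not strictly fall throughout.

no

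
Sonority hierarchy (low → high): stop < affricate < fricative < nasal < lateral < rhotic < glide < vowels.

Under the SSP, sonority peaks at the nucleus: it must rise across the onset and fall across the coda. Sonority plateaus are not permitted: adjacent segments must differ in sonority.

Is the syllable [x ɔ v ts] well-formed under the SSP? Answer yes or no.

yes

Onset: /x/ is a fricative (sonority 3); then the nucleus /ɔ/ (sonority 8).
Onset profile 3-8 — rises to the nucleus.
Coda: /v/ is a fricative (sonority 3), /ts/ is an affricate (sonority 2).
Coda profile 8-3-2 — falls from the nucleus.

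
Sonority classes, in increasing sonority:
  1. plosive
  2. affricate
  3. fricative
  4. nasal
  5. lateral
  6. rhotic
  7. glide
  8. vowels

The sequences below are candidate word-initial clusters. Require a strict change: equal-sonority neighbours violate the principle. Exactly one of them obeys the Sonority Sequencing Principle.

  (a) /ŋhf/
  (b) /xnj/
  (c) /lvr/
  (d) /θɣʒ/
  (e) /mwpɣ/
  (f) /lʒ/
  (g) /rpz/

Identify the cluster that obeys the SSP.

(a) sonority 4-3-3: ill-formed.
(b) sonority 3-4-7: well-formed.
(c) sonority 5-3-6: ill-formed.
(d) sonority 3-3-3: ill-formed.
(e) sonority 4-7-1-3: ill-formed.
(f) sonority 5-3: ill-formed.
(g) sonority 6-1-3: ill-formed.

b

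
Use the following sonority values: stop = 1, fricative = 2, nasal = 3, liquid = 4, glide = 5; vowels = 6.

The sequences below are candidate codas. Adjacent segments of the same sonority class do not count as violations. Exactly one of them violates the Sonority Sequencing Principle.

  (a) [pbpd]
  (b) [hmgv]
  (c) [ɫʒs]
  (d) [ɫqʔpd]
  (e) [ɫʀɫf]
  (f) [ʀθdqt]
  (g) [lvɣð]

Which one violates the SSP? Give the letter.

(a) [pbpd]: profile 1-1-1-1 — obeys.
(b) [hmgv]: profile 2-3-1-2 — violates.
(c) [ɫʒs]: profile 4-2-2 — obeys.
(d) [ɫqʔpd]: profile 4-1-1-1-1 — obeys.
(e) [ɫʀɫf]: profile 4-4-4-2 — obeys.
(f) [ʀθdqt]: profile 4-2-1-1-1 — obeys.
(g) [lvɣð]: profile 4-2-2-2 — obeys.

b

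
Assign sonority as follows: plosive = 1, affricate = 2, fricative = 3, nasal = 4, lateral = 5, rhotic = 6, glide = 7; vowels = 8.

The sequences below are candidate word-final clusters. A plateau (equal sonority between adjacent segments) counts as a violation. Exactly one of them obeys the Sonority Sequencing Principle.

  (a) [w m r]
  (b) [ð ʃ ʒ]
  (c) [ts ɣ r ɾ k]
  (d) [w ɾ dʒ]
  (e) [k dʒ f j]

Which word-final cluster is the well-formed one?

(a) sonority 7-4-6: ill-formed.
(b) sonority 3-3-3: ill-formed.
(c) sonority 2-3-6-6-1: ill-formed.
(d) sonority 7-6-2: well-formed.
(e) sonority 1-2-3-7: ill-formed.

d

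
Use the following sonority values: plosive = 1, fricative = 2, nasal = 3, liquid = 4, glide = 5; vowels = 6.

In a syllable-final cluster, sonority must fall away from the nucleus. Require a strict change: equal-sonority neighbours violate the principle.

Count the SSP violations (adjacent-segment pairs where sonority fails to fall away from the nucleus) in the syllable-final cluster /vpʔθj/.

3

/v/ — fricative, sonority 2.
/p/ — plosive, sonority 1.
/ʔ/ — plosive, sonority 1.
/θ/ — fricative, sonority 2.
/j/ — glide, sonority 5.
/v/→/p/: 2→1 (falls) — ok.
/p/→/ʔ/: 1→1 (plateau) — violation.
/ʔ/→/θ/: 1→2 (does not fall) — violation.
/θ/→/j/: 2→5 (does not fall) — violation.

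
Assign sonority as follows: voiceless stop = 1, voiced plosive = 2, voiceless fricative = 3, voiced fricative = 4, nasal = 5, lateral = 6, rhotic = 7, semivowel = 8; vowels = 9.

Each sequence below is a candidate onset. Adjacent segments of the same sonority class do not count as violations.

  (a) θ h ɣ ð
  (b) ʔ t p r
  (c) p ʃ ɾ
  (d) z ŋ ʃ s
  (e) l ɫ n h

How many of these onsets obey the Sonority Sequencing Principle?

3

(a) sonority 3-3-4-4: well-formed.
(b) sonority 1-1-1-7: well-formed.
(c) sonority 1-3-7: well-formed.
(d) sonority 4-5-3-3: ill-formed.
(e) sonority 6-6-5-3: ill-formed.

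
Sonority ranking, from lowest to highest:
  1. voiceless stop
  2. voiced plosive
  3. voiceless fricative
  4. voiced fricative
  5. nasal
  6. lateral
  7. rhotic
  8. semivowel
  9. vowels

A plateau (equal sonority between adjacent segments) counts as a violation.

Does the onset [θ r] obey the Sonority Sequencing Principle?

/θ/ — voiceless fricative, sonority 3.
/r/ — rhotic, sonority 7.
The profile 3-7 strictly rises, so the onset satisfies the SSP.

yes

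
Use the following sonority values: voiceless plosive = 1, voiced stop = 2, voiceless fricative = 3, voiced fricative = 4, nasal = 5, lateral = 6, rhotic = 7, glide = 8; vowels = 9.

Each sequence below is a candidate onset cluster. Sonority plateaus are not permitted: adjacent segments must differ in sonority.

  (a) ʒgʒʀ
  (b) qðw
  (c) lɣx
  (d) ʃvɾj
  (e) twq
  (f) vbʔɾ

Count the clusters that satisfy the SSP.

2

(a) 4-2-4-7 → violates
(b) 1-4-8 → obeys
(c) 6-4-3 → violates
(d) 3-4-7-8 → obeys
(e) 1-8-1 → violates
(f) 4-2-1-7 → violates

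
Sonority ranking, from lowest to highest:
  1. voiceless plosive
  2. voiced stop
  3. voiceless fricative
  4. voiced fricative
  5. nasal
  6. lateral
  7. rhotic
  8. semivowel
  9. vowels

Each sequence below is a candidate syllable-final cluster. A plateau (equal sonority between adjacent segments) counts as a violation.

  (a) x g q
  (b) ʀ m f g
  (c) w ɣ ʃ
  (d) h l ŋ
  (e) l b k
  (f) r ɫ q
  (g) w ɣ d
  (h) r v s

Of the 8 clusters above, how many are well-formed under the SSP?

7

(a) x g q: profile 3-2-1 — obeys.
(b) ʀ m f g: profile 7-5-3-2 — obeys.
(c) w ɣ ʃ: profile 8-4-3 — obeys.
(d) h l ŋ: profile 3-6-5 — violates.
(e) l b k: profile 6-2-1 — obeys.
(f) r ɫ q: profile 7-6-1 — obeys.
(g) w ɣ d: profile 8-4-2 — obeys.
(h) r v s: profile 7-4-3 — obeys.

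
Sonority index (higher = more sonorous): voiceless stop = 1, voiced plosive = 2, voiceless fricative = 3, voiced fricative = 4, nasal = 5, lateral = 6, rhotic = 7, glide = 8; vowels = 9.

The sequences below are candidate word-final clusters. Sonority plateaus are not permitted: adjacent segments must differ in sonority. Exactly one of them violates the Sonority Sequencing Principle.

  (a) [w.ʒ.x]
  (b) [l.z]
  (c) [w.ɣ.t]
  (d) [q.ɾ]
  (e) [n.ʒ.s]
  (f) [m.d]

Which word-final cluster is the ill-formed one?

(a) [w.ʒ.x]: profile 8-4-3 — obeys.
(b) [l.z]: profile 6-4 — obeys.
(c) [w.ɣ.t]: profile 8-4-1 — obeys.
(d) [q.ɾ]: profile 1-7 — violates.
(e) [n.ʒ.s]: profile 5-4-3 — obeys.
(f) [m.d]: profile 5-2 — obeys.

d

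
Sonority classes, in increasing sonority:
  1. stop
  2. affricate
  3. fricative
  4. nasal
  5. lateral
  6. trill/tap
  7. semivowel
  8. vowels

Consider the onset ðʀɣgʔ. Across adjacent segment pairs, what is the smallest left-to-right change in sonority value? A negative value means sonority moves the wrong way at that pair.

/ð/: fricative = 3.
/ʀ/: trill/tap = 6.
/ɣ/: fricative = 3.
/g/: stop = 1.
/ʔ/: stop = 1.
/ð/→/ʀ/: change +3.
/ʀ/→/ɣ/: change -3.
/ɣ/→/g/: change -2.
/g/→/ʔ/: change +0.
Minimum = -3.

-3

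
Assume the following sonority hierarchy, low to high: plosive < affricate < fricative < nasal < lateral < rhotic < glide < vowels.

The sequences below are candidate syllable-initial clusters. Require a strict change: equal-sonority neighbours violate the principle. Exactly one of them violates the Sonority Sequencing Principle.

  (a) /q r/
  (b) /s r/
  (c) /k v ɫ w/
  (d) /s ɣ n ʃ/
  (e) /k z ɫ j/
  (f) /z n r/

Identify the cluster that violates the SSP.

(a) /q r/: profile 1-6 — obeys.
(b) /s r/: profile 3-6 — obeys.
(c) /k v ɫ w/: profile 1-3-5-7 — obeys.
(d) /s ɣ n ʃ/: profile 3-3-4-3 — violates.
(e) /k z ɫ j/: profile 1-3-5-7 — obeys.
(f) /z n r/: profile 3-4-6 — obeys.

d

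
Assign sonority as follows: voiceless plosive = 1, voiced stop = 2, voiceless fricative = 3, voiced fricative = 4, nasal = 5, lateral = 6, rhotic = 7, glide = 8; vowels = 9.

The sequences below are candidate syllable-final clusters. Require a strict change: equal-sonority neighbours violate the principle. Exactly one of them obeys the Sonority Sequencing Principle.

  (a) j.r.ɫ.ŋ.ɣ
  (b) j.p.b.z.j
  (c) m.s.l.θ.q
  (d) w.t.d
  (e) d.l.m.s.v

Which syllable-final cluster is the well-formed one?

a

(a) j.r.ɫ.ŋ.ɣ: profile 8-7-6-5-4 — obeys.
(b) j.p.b.z.j: profile 8-1-2-4-8 — violates.
(c) m.s.l.θ.q: profile 5-3-6-3-1 — violates.
(d) w.t.d: profile 8-1-2 — violates.
(e) d.l.m.s.v: profile 2-6-5-3-4 — violates.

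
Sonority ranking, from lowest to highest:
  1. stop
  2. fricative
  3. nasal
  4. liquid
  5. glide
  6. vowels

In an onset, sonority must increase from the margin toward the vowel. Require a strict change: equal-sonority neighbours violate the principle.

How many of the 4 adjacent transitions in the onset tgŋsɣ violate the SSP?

3

/t/ is a stop (sonority 1).
/g/ is a stop (sonority 1).
/ŋ/ is a nasal (sonority 3).
/s/ is a fricative (sonority 2).
/ɣ/ is a fricative (sonority 2).
/t/→/g/: 1→1 (plateau) — violation.
/g/→/ŋ/: 1→3 (rises) — ok.
/ŋ/→/s/: 3→2 (does not rise) — violation.
/s/→/ɣ/: 2→2 (plateau) — violation.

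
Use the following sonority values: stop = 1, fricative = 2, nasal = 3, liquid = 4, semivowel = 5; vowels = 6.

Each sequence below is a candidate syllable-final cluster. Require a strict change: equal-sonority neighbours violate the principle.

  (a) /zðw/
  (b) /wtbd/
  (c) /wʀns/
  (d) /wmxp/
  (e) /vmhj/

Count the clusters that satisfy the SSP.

2

(a) 2-2-5 → violates
(b) 5-1-1-1 → violates
(c) 5-4-3-2 → obeys
(d) 5-3-2-1 → obeys
(e) 2-3-2-5 → violates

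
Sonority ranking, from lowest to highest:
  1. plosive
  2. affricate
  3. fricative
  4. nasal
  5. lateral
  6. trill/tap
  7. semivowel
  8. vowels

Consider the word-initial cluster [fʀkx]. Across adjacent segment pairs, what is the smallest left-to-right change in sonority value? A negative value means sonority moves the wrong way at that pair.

-5

/f/: fricative = 3.
/ʀ/: trill/tap = 6.
/k/: plosive = 1.
/x/: fricative = 3.
/f/→/ʀ/: change +3.
/ʀ/→/k/: change -5.
/k/→/x/: change +2.
Minimum = -5.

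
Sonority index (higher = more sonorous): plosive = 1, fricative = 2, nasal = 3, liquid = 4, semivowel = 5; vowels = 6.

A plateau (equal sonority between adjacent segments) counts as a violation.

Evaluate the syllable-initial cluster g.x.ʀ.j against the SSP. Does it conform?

yes

/g/ — plosive, sonority 1.
/x/ — fricative, sonority 2.
/ʀ/ — liquid, sonority 4.
/j/ — semivowel, sonority 5.
The profile 1-2-4-5 strictly rises, so the syllable-initial cluster satisfies the SSP.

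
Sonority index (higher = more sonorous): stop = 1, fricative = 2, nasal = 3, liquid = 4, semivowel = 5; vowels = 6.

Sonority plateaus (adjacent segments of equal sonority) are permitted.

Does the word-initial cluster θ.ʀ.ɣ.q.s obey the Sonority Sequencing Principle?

no

/θ/ — fricative, sonority 2.
/ʀ/ — liquid, sonority 4.
/ɣ/ — fricative, sonority 2.
/q/ — stop, sonority 1.
/s/ — fricative, sonority 2.
The profile is 2-4-2-1-2. Between /ʀ/ (4) and /ɣ/ (2) sonority does not rise, so the cluster violates the SSP.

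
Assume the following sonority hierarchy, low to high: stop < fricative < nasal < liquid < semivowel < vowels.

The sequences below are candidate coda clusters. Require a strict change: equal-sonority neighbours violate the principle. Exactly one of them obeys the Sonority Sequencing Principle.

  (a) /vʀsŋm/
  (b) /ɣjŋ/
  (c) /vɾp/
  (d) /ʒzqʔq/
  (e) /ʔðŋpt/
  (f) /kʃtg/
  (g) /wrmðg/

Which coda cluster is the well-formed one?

g

(a) /vʀsŋm/: profile 2-4-2-3-3 — violates.
(b) /ɣjŋ/: profile 2-5-3 — violates.
(c) /vɾp/: profile 2-4-1 — violates.
(d) /ʒzqʔq/: profile 2-2-1-1-1 — violates.
(e) /ʔðŋpt/: profile 1-2-3-1-1 — violates.
(f) /kʃtg/: profile 1-2-1-1 — violates.
(g) /wrmðg/: profile 5-4-3-2-1 — obeys.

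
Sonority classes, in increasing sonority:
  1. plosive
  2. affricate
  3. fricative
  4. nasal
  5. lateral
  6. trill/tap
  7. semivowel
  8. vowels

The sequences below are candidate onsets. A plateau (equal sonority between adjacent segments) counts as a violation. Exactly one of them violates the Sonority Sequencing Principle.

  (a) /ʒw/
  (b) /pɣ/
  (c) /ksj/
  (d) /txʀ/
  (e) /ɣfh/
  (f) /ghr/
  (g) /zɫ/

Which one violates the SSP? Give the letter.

(a) 3-7 → obeys
(b) 1-3 → obeys
(c) 1-3-7 → obeys
(d) 1-3-6 → obeys
(e) 3-3-3 → violates
(f) 1-3-6 → obeys
(g) 3-5 → obeys

e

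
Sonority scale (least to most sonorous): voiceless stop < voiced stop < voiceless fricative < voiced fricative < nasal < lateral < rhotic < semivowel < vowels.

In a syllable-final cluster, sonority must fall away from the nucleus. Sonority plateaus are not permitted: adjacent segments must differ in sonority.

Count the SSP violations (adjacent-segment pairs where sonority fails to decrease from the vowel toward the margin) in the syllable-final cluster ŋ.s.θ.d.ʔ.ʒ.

/ŋ/ — nasal, sonority 5.
/s/ — voiceless fricative, sonority 3.
/θ/ — voiceless fricative, sonority 3.
/d/ — voiced stop, sonority 2.
/ʔ/ — voiceless stop, sonority 1.
/ʒ/ — voiced fricative, sonority 4.
/ŋ/→/s/: 5→3 (falls) — ok.
/s/→/θ/: 3→3 (plateau) — violation.
/θ/→/d/: 3→2 (falls) — ok.
/d/→/ʔ/: 2→1 (falls) — ok.
/ʔ/→/ʒ/: 1→4 (does not fall) — violation.

2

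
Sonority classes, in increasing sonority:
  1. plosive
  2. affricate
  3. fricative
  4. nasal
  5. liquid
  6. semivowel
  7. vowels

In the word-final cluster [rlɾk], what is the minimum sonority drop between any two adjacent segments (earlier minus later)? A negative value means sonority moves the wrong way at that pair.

0

/r/ — liquid, sonority 5.
/l/ — liquid, sonority 5.
/ɾ/ — liquid, sonority 5.
/k/ — plosive, sonority 1.
/r/→/l/: change +0.
/l/→/ɾ/: change +0.
/ɾ/→/k/: change +4.
Minimum = 0.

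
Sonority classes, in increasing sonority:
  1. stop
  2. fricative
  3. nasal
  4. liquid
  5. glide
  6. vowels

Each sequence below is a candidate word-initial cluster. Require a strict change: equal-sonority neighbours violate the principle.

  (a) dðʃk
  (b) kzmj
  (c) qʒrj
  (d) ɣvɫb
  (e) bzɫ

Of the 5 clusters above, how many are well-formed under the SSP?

3

(a) dðʃk: profile 1-2-2-1 — violates.
(b) kzmj: profile 1-2-3-5 — obeys.
(c) qʒrj: profile 1-2-4-5 — obeys.
(d) ɣvɫb: profile 2-2-4-1 — violates.
(e) bzɫ: profile 1-2-4 — obeys.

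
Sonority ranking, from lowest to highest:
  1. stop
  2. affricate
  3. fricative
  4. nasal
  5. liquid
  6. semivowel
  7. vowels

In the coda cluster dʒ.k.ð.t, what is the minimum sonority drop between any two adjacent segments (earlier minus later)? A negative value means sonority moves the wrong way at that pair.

/dʒ/ — affricate, sonority 2.
/k/ — stop, sonority 1.
/ð/ — fricative, sonority 3.
/t/ — stop, sonority 1.
/dʒ/→/k/: change +1.
/k/→/ð/: change -2.
/ð/→/t/: change +2.
Minimum = -2.

-2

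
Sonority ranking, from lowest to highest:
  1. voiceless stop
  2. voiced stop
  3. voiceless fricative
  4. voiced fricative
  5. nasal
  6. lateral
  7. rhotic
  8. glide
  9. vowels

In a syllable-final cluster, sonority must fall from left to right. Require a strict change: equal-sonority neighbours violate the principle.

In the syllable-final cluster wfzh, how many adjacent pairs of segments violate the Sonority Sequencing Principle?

/w/ — glide, sonority 8.
/f/ — voiceless fricative, sonority 3.
/z/ — voiced fricative, sonority 4.
/h/ — voiceless fricative, sonority 3.
/w/→/f/: 8→3 (falls) — ok.
/f/→/z/: 3→4 (does not fall) — violation.
/z/→/h/: 4→3 (falls) — ok.

1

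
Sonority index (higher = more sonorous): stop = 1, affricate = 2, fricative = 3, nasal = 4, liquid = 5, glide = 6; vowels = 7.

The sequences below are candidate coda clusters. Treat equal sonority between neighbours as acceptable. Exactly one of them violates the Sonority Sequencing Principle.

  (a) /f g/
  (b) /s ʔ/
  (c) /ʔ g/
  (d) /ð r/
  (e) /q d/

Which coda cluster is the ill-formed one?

d

(a) sonority 3-1: well-formed.
(b) sonority 3-1: well-formed.
(c) sonority 1-1: well-formed.
(d) sonority 3-5: ill-formed.
(e) sonority 1-1: well-formed.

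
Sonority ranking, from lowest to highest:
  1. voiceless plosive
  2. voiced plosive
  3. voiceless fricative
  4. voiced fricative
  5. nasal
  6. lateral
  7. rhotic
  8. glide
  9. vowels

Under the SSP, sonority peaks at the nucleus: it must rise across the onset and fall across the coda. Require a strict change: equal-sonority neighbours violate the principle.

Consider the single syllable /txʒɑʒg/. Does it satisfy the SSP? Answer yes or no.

yes

Onset: /t/ is a voiceless plosive (sonority 1), /x/ is a voiceless fricative (sonority 3), /ʒ/ is a voiced fricative (sonority 4); then the nucleus /ɑ/ (sonority 9).
Onset profile 1-3-4-9 — rises to the nucleus.
Coda: /ʒ/ is a voiced fricative (sonority 4), /g/ is a voiced plosive (sonority 2).
Coda profile 9-4-2 — falls from the nucleus.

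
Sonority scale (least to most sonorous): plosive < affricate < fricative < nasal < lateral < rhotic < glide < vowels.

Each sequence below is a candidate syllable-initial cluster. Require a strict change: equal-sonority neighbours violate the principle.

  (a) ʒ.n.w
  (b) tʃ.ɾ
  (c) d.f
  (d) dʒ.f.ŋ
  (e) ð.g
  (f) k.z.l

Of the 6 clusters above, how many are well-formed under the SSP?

(a) sonority 3-4-7: well-formed.
(b) sonority 2-6: well-formed.
(c) sonority 1-3: well-formed.
(d) sonority 2-3-4: well-formed.
(e) sonority 3-1: ill-formed.
(f) sonority 1-3-5: well-formed.

5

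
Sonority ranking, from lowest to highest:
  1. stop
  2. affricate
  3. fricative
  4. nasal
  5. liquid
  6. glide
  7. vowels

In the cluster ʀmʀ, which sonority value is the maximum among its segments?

/ʀ/ — liquid, sonority 5.
/m/ — nasal, sonority 4.
/ʀ/ — liquid, sonority 5.
The maximum is 5.

5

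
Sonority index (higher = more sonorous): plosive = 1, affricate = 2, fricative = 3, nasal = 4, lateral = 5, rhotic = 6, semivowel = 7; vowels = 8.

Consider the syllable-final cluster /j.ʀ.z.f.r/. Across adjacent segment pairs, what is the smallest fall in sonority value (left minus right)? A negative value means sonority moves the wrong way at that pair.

-3

/j/: semivowel = 7.
/ʀ/: rhotic = 6.
/z/: fricative = 3.
/f/: fricative = 3.
/r/: rhotic = 6.
/j/→/ʀ/: change +1.
/ʀ/→/z/: change +3.
/z/→/f/: change +0.
/f/→/r/: change -3.
Minimum = -3.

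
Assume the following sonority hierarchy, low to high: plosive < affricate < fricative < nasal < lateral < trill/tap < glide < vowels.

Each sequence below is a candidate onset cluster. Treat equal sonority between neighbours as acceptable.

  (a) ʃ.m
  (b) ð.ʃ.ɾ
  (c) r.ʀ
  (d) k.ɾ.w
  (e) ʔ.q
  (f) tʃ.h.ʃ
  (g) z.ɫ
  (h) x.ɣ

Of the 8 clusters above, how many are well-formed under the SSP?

(a) 3-4 → obeys
(b) 3-3-6 → obeys
(c) 6-6 → obeys
(d) 1-6-7 → obeys
(e) 1-1 → obeys
(f) 2-3-3 → obeys
(g) 3-5 → obeys
(h) 3-3 → obeys

8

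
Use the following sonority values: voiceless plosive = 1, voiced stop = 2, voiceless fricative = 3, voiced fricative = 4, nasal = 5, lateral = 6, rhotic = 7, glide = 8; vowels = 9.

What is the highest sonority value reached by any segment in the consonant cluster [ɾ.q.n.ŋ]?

7

/ɾ/ — rhotic, sonority 7.
/q/ — voiceless plosive, sonority 1.
/n/ — nasal, sonority 5.
/ŋ/ — nasal, sonority 5.
The maximum is 7.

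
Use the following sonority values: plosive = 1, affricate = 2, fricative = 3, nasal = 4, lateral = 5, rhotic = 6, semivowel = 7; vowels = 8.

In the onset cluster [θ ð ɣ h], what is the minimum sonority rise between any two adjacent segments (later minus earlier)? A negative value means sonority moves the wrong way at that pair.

/θ/: fricative = 3.
/ð/: fricative = 3.
/ɣ/: fricative = 3.
/h/: fricative = 3.
/θ/→/ð/: change +0.
/ð/→/ɣ/: change +0.
/ɣ/→/h/: change +0.
Minimum = 0.

0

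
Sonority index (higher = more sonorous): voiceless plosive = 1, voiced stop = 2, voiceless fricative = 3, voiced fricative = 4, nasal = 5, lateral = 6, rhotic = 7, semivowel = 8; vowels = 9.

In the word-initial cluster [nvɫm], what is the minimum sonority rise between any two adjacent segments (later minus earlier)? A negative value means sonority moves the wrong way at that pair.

/n/: nasal = 5.
/v/: voiced fricative = 4.
/ɫ/: lateral = 6.
/m/: nasal = 5.
/n/→/v/: change -1.
/v/→/ɫ/: change +2.
/ɫ/→/m/: change -1.
Minimum = -1.

-1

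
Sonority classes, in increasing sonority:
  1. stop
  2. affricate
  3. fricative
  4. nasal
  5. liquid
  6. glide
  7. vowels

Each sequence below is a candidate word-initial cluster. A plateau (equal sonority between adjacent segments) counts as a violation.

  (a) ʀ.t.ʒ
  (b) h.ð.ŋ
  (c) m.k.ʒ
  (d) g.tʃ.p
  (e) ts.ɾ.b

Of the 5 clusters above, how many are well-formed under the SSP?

0

(a) 5-1-3 → violates
(b) 3-3-4 → violates
(c) 4-1-3 → violates
(d) 1-2-1 → violates
(e) 2-5-1 → violates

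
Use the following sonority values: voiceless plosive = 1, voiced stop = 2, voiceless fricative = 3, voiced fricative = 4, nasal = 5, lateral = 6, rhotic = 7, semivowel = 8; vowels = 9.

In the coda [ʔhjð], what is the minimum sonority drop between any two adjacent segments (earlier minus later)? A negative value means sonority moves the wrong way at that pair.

/ʔ/ — voiceless plosive, sonority 1.
/h/ — voiceless fricative, sonority 3.
/j/ — semivowel, sonority 8.
/ð/ — voiced fricative, sonority 4.
/ʔ/→/h/: change -2.
/h/→/j/: change -5.
/j/→/ð/: change +4.
Minimum = -5.

-5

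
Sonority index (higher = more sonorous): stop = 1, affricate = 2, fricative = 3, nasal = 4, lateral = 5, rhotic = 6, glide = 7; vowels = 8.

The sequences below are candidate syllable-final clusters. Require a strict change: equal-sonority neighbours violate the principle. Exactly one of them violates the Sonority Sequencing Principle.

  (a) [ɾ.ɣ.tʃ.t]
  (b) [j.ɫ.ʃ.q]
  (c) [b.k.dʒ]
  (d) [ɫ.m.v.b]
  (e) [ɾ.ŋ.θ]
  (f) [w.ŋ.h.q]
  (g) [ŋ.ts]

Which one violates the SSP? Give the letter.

c

(a) 6-3-2-1 → obeys
(b) 7-5-3-1 → obeys
(c) 1-1-2 → violates
(d) 5-4-3-1 → obeys
(e) 6-4-3 → obeys
(f) 7-4-3-1 → obeys
(g) 4-2 → obeys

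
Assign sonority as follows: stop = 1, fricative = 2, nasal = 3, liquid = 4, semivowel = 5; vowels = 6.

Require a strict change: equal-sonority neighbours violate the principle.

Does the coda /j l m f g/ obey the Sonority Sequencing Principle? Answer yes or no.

/j/ is a semivowel (sonority 5).
/l/ is a liquid (sonority 4).
/m/ is a nasal (sonority 3).
/f/ is a fricative (sonority 2).
/g/ is a stop (sonority 1).
The profile 5-4-3-2-1 strictly falls, so the coda satisfies the SSP.

yes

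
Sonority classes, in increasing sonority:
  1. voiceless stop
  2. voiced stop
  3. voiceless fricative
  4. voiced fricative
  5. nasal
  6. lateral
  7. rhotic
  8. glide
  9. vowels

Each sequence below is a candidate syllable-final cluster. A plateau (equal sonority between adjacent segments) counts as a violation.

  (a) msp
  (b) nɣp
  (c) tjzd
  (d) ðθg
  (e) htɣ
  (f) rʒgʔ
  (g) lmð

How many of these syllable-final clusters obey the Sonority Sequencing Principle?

5

(a) sonority 5-3-1: well-formed.
(b) sonority 5-4-1: well-formed.
(c) sonority 1-8-4-2: ill-formed.
(d) sonority 4-3-2: well-formed.
(e) sonority 3-1-4: ill-formed.
(f) sonority 7-4-2-1: well-formed.
(g) sonority 6-5-4: well-formed.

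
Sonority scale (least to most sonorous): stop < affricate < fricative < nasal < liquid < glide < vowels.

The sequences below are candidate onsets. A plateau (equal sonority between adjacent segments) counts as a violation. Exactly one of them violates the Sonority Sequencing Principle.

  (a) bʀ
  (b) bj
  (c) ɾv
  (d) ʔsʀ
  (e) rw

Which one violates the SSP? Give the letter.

(a) sonority 1-5: well-formed.
(b) sonority 1-6: well-formed.
(c) sonority 5-3: ill-formed.
(d) sonority 1-3-5: well-formed.
(e) sonority 5-6: well-formed.

c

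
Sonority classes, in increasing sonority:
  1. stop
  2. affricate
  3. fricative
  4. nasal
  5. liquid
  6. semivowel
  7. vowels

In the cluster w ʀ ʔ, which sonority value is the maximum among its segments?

/w/: semivowel = 6.
/ʀ/: liquid = 5.
/ʔ/: stop = 1.
The maximum is 6.

6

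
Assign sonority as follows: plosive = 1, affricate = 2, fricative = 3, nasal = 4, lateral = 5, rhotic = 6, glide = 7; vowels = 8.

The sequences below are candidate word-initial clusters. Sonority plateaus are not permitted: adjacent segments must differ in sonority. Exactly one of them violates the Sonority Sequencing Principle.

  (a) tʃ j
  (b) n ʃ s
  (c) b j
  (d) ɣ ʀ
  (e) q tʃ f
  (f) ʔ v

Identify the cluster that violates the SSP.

(a) 2-7 → obeys
(b) 4-3-3 → violates
(c) 1-7 → obeys
(d) 3-6 → obeys
(e) 1-2-3 → obeys
(f) 1-3 → obeys

b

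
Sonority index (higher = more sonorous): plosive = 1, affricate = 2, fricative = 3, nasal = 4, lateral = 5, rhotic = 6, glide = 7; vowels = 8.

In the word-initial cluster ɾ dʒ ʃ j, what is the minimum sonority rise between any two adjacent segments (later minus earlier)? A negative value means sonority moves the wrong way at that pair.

-4

/ɾ/ is a rhotic (sonority 6).
/dʒ/ is an affricate (sonority 2).
/ʃ/ is a fricative (sonority 3).
/j/ is a glide (sonority 7).
/ɾ/→/dʒ/: change -4.
/dʒ/→/ʃ/: change +1.
/ʃ/→/j/: change +4.
Minimum = -4.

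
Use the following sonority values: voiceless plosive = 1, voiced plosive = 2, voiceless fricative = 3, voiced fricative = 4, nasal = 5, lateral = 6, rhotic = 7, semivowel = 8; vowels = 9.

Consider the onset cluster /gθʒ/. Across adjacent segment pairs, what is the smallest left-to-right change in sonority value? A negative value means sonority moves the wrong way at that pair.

1

/g/: voiced plosive = 2.
/θ/: voiceless fricative = 3.
/ʒ/: voiced fricative = 4.
/g/→/θ/: change +1.
/θ/→/ʒ/: change +1.
Minimum = 1.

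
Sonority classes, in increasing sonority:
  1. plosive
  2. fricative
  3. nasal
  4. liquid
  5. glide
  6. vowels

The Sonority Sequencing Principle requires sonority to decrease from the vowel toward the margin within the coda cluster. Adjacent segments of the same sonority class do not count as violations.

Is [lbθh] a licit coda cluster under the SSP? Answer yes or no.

no

/l/ — liquid, sonority 4.
/b/ — plosive, sonority 1.
/θ/ — fricative, sonority 2.
/h/ — fricative, sonority 2.
The profile is 4-1-2-2. Between /b/ (1) and /θ/ (2) sonority does not fall, so the cluster violates the SSP.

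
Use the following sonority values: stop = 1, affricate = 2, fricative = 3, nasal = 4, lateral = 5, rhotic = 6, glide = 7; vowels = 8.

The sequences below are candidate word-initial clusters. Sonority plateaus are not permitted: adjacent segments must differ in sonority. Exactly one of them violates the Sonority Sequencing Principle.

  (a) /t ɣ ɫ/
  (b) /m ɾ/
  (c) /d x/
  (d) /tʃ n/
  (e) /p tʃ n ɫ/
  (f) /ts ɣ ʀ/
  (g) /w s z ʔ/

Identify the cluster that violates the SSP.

g

(a) /t ɣ ɫ/: profile 1-3-5 — obeys.
(b) /m ɾ/: profile 4-6 — obeys.
(c) /d x/: profile 1-3 — obeys.
(d) /tʃ n/: profile 2-4 — obeys.
(e) /p tʃ n ɫ/: profile 1-2-4-5 — obeys.
(f) /ts ɣ ʀ/: profile 2-3-6 — obeys.
(g) /w s z ʔ/: profile 7-3-3-1 — violates.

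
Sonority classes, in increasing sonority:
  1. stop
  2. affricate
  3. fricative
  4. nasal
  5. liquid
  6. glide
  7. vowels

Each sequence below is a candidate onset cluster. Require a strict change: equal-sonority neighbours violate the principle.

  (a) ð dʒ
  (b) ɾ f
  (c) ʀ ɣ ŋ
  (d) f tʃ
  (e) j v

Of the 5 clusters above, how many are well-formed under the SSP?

0

(a) ð dʒ: profile 3-2 — violates.
(b) ɾ f: profile 5-3 — violates.
(c) ʀ ɣ ŋ: profile 5-3-4 — violates.
(d) f tʃ: profile 3-2 — violates.
(e) j v: profile 6-3 — violates.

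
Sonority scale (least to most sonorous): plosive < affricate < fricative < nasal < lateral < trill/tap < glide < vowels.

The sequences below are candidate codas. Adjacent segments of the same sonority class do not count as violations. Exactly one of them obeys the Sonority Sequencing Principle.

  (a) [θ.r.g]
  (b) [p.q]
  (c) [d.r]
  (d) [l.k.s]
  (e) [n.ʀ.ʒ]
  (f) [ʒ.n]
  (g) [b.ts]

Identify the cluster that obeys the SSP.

(a) [θ.r.g]: profile 3-6-1 — violates.
(b) [p.q]: profile 1-1 — obeys.
(c) [d.r]: profile 1-6 — violates.
(d) [l.k.s]: profile 5-1-3 — violates.
(e) [n.ʀ.ʒ]: profile 4-6-3 — violates.
(f) [ʒ.n]: profile 3-4 — violates.
(g) [b.ts]: profile 1-2 — violates.

b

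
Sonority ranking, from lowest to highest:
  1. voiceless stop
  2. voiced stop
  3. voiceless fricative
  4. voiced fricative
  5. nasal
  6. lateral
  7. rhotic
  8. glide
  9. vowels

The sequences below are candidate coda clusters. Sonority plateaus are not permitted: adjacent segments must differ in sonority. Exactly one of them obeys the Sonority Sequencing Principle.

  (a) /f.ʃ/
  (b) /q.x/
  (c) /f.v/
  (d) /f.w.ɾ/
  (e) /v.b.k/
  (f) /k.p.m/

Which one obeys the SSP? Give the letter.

(a) /f.ʃ/: profile 3-3 — violates.
(b) /q.x/: profile 1-3 — violates.
(c) /f.v/: profile 3-4 — violates.
(d) /f.w.ɾ/: profile 3-8-7 — violates.
(e) /v.b.k/: profile 4-2-1 — obeys.
(f) /k.p.m/: profile 1-1-5 — violates.

e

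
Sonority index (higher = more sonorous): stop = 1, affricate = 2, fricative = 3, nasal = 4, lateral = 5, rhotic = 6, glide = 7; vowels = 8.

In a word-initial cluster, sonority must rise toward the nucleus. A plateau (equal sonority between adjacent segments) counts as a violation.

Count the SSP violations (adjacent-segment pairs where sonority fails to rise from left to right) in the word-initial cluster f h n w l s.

/f/ — fricative, sonority 3.
/h/ — fricative, sonority 3.
/n/ — nasal, sonority 4.
/w/ — glide, sonority 7.
/l/ — lateral, sonority 5.
/s/ — fricative, sonority 3.
/f/→/h/: 3→3 (plateau) — violation.
/h/→/n/: 3→4 (rises) — ok.
/n/→/w/: 4→7 (rises) — ok.
/w/→/l/: 7→5 (does not rise) — violation.
/l/→/s/: 5→3 (does not rise) — violation.

3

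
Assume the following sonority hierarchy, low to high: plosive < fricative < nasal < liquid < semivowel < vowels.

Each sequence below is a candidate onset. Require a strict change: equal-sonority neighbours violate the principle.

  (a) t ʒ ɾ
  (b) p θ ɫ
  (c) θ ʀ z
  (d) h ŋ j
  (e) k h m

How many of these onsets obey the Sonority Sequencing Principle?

4

(a) sonority 1-2-4: well-formed.
(b) sonority 1-2-4: well-formed.
(c) sonority 2-4-2: ill-formed.
(d) sonority 2-3-5: well-formed.
(e) sonority 1-2-3: well-formed.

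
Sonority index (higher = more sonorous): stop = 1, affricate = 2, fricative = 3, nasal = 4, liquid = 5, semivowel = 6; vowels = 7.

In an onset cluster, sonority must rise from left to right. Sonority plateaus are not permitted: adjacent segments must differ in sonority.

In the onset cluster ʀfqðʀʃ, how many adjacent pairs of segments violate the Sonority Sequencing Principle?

/ʀ/ — liquid, sonority 5.
/f/ — fricative, sonority 3.
/q/ — stop, sonority 1.
/ð/ — fricative, sonority 3.
/ʀ/ — liquid, sonority 5.
/ʃ/ — fricative, sonority 3.
/ʀ/→/f/: 5→3 (does not rise) — violation.
/f/→/q/: 3→1 (does not rise) — violation.
/q/→/ð/: 1→3 (rises) — ok.
/ð/→/ʀ/: 3→5 (rises) — ok.
/ʀ/→/ʃ/: 5→3 (does not rise) — violation.

3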